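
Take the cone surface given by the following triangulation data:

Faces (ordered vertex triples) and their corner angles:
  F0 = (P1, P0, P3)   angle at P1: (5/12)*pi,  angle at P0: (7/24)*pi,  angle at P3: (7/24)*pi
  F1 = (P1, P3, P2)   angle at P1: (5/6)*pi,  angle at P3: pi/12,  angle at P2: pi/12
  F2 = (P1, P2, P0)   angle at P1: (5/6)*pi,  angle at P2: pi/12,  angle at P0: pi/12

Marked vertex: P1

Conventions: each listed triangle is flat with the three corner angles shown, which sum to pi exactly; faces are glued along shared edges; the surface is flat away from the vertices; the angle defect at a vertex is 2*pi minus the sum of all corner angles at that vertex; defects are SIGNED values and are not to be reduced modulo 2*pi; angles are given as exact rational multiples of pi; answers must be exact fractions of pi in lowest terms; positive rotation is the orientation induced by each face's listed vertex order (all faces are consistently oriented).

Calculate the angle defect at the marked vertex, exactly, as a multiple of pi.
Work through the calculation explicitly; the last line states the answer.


Sum of corner angles at P1: (25/12)*pi
defect = 2*pi - (25/12)*pi

Answer: defect(P1) = -pi/12


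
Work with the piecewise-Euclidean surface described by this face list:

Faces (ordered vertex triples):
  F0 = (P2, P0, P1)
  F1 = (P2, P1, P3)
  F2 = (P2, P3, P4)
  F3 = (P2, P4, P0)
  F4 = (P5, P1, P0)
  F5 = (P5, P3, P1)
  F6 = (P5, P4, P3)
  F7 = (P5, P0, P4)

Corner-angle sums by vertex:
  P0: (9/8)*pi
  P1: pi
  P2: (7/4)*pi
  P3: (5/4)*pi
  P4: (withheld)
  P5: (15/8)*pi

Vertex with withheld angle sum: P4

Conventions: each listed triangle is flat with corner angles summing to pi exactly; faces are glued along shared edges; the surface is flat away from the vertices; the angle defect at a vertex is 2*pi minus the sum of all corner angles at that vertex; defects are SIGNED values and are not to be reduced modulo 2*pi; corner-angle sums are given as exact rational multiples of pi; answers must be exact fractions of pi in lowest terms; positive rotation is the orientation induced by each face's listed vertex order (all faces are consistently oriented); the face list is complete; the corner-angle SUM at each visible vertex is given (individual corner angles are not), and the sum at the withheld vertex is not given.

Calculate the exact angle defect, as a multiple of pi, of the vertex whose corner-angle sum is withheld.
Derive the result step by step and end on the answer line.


V = 6, E = 12, F = 8; chi = V - E + F = 2
Gauss-Bonnet: total defect = 2*pi*chi = 4*pi; visible defects sum to 3*pi

Answer: defect(P4) = pi


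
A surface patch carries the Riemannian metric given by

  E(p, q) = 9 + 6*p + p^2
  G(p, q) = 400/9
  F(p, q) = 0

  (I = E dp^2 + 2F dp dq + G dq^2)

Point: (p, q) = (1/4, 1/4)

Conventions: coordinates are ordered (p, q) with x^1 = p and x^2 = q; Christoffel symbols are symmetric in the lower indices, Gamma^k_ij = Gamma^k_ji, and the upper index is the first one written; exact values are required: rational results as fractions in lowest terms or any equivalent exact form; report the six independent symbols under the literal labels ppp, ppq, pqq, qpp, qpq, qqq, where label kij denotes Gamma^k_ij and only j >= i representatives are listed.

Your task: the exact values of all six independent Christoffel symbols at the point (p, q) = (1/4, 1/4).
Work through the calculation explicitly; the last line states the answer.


E = 169/16, F = 0, G = 400/9 at the point
E_p = 13/2, E_q = 0, F_p = 0, F_q = 0, G_p = 0, G_q = 0
EG - F^2 = 4225/9;  g^inv = (9/4225) * [[400/9, 0], [0, 169/16]]
first-kind symbols [ij,l] = (1/2)(d_i g_jl + d_j g_il - d_l g_ij): [pp,p] = E_p/2 = 13/4, [pp,q] = F_p - E_q/2 = 0, [pq,p] = E_q/2 = 0, [pq,q] = G_p/2 = 0, [qq,p] = F_q - G_p/2 = 0, [qq,q] = G_q/2 = 0
Gamma^p_ij = (G*[ij,p] - F*[ij,q])/(EG - F^2), Gamma^q_ij = (E*[ij,q] - F*[ij,p])/(EG - F^2)

Answer: Gamma_ppp = 4/13, Gamma_ppq = 0, Gamma_pqq = 0, Gamma_qpp = 0, Gamma_qpq = 0, Gamma_qqq = 0


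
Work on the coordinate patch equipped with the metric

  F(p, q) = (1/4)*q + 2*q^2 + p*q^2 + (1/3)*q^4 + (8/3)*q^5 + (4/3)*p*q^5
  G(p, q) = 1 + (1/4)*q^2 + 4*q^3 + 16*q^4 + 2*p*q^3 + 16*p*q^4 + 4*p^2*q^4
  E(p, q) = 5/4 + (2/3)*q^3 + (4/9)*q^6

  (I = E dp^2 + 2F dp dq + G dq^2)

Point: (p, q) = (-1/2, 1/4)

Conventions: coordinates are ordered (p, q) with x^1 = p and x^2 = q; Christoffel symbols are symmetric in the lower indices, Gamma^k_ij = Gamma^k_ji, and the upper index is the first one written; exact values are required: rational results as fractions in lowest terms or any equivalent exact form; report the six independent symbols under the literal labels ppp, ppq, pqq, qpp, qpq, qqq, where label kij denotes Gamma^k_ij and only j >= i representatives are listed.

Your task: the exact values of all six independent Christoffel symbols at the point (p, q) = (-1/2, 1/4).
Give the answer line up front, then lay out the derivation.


Answer: Gamma_ppp = 0, Gamma_ppq = 588/12517, Gamma_pqq = 9408/12517, Gamma_qpp = 0, Gamma_qpq = 360/12517, Gamma_qqq = 5760/12517

E = 11617/9216, F = 245/1536, G = 281/256 at the point
E_p = 0, E_q = 49/384, F_p = 49/768, F_q = 407/384, G_p = 5/64, G_q = 5/4
EG - F^2 = 12517/9216;  g^inv = (9216/12517) * [[281/256, -245/1536], [-245/1536, 11617/9216]]
first-kind symbols [ij,l] = (1/2)(d_i g_jl + d_j g_il - d_l g_ij): [pp,p] = E_p/2 = 0, [pp,q] = F_p - E_q/2 = 0, [pq,p] = E_q/2 = 49/768, [pq,q] = G_p/2 = 5/128, [qq,p] = F_q - G_p/2 = 49/48, [qq,q] = G_q/2 = 5/8
Gamma^p_ij = (G*[ij,p] - F*[ij,q])/(EG - F^2), Gamma^q_ij = (E*[ij,q] - F*[ij,p])/(EG - F^2)


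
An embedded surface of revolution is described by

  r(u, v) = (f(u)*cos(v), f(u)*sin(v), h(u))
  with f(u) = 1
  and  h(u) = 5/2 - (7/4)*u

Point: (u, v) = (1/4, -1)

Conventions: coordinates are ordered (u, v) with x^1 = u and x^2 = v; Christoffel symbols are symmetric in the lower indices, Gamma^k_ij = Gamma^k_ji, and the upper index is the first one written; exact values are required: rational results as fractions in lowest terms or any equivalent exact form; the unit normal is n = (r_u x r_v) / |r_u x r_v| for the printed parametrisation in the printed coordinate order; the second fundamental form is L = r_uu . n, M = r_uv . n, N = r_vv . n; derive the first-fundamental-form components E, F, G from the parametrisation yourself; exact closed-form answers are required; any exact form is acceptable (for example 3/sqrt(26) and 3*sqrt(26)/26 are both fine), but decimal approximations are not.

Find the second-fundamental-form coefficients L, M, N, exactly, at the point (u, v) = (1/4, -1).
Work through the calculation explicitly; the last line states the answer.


f = 1, f' = 0, f'' = 0, h' = -7/4, h'' = 0
E = 49/16, F = 0, G = 1; answer radicand W^2 = 49/16
unnormalised second-form numerators: l = 0, m = 0, n = -7/4; L = l/sqrt(49/16), and similarly M = m/sqrt(W^2), N = n/sqrt(W^2)

Answer: L = 0, M = 0, N = -1


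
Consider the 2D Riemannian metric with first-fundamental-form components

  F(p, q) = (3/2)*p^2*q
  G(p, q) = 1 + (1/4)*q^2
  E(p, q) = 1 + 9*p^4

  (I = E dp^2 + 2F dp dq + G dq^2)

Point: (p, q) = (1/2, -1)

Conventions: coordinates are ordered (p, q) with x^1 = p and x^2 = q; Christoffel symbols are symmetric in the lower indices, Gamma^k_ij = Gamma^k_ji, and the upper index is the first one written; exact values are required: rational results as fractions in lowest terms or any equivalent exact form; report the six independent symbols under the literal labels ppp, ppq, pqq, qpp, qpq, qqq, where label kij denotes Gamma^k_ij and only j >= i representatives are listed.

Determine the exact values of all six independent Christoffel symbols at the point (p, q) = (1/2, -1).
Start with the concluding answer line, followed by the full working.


Answer: Gamma_ppp = 36/29, Gamma_ppq = 0, Gamma_pqq = 6/29, Gamma_qpp = -24/29, Gamma_qpq = 0, Gamma_qqq = -4/29

E = 25/16, F = -3/8, G = 5/4 at the point
E_p = 9/2, E_q = 0, F_p = -3/2, F_q = 3/8, G_p = 0, G_q = -1/2
EG - F^2 = 29/16;  g^inv = (16/29) * [[5/4, 3/8], [3/8, 25/16]]
first-kind symbols [ij,l] = (1/2)(d_i g_jl + d_j g_il - d_l g_ij): [pp,p] = E_p/2 = 9/4, [pp,q] = F_p - E_q/2 = -3/2, [pq,p] = E_q/2 = 0, [pq,q] = G_p/2 = 0, [qq,p] = F_q - G_p/2 = 3/8, [qq,q] = G_q/2 = -1/4
Gamma^p_ij = (G*[ij,p] - F*[ij,q])/(EG - F^2), Gamma^q_ij = (E*[ij,q] - F*[ij,p])/(EG - F^2)


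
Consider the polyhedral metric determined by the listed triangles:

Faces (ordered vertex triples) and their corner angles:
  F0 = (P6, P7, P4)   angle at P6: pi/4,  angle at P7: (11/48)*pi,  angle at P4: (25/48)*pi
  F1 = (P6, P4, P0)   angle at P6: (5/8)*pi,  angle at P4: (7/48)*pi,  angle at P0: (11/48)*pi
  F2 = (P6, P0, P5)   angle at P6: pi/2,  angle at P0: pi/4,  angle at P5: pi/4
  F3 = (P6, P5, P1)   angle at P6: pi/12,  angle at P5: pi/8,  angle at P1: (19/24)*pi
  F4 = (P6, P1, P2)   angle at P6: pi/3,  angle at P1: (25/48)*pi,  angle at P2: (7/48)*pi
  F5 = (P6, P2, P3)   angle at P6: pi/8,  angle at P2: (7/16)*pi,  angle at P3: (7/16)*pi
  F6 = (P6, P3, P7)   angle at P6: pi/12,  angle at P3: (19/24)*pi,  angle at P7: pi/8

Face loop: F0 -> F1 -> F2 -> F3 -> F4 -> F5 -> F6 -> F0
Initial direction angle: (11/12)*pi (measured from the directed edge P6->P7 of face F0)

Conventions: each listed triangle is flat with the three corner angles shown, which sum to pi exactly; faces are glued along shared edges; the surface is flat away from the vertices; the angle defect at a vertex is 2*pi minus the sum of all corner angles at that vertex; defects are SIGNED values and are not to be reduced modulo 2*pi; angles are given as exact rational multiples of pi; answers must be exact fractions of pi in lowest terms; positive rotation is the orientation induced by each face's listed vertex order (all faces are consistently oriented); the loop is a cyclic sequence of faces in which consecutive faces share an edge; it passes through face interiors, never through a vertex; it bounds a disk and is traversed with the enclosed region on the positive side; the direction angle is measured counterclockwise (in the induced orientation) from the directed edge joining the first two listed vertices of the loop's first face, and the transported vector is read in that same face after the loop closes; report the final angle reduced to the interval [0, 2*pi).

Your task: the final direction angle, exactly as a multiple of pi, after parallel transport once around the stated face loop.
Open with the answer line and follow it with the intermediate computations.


Answer: final direction angle = (11/12)*pi

enclosed vertex P6: corner angles sum to 2*pi, defect = 2*pi - 2*pi = 0
the final direction is the initial angle plus the enclosed defects, taken mod 2*pi in the induced orientation
final angle = (11/12)*pi + 0 = (11/12)*pi (mod 2*pi)


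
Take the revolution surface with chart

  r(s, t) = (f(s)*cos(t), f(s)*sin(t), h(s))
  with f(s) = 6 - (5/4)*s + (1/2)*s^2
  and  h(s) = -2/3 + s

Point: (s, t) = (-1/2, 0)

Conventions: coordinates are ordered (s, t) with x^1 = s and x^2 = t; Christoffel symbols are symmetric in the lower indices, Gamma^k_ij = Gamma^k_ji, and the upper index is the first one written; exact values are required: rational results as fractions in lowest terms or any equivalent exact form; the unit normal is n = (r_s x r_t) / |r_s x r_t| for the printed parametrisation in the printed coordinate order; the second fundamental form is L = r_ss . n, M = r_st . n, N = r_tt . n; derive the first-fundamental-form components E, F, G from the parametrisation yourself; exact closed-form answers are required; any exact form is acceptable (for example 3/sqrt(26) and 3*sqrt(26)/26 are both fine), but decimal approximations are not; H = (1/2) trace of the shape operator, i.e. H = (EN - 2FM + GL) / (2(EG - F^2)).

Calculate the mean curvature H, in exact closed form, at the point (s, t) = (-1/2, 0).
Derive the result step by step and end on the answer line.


f = 27/4, f' = -7/4, f'' = 1, h' = 1, h'' = 0
E = 65/16, F = 0, G = 729/16; answer radicand W^2 = 65/16
unnormalised second-form numerators: l = -1, m = 0, n = 27/4; L = l/sqrt(65/16), and similarly M = m/sqrt(W^2), N = n/sqrt(W^2)
H = (E*n - 2*F*m + G*l) / (2*(EG - F^2)*sqrt(W^2)); E*n - 2*F*m + G*l = -1161/64, EG - F^2 = 47385/256, so H = (-86/1755)/sqrt(65/16)

Answer: H = -344*sqrt(65)/114075


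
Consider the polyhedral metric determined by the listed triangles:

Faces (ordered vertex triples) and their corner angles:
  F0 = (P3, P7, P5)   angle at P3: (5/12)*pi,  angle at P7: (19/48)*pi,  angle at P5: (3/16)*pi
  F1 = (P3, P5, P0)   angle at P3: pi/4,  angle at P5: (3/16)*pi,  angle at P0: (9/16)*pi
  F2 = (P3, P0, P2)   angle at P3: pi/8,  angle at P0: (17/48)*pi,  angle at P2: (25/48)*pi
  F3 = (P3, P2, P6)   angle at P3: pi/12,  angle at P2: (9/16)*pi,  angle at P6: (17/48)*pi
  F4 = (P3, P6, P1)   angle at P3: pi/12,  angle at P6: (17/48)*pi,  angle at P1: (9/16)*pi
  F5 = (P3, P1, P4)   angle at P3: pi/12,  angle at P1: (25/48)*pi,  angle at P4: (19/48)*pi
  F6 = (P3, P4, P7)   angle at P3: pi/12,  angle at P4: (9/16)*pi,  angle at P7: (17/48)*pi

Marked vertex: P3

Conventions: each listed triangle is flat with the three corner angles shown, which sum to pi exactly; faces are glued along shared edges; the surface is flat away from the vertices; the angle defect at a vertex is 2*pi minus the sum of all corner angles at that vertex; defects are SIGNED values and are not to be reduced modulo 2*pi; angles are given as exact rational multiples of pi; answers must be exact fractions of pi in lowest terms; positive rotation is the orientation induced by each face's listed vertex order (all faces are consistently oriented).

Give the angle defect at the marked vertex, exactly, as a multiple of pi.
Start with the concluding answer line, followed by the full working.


Answer: defect(P3) = (7/8)*pi

Sum of corner angles at P3: (9/8)*pi
defect = 2*pi - (9/8)*pi


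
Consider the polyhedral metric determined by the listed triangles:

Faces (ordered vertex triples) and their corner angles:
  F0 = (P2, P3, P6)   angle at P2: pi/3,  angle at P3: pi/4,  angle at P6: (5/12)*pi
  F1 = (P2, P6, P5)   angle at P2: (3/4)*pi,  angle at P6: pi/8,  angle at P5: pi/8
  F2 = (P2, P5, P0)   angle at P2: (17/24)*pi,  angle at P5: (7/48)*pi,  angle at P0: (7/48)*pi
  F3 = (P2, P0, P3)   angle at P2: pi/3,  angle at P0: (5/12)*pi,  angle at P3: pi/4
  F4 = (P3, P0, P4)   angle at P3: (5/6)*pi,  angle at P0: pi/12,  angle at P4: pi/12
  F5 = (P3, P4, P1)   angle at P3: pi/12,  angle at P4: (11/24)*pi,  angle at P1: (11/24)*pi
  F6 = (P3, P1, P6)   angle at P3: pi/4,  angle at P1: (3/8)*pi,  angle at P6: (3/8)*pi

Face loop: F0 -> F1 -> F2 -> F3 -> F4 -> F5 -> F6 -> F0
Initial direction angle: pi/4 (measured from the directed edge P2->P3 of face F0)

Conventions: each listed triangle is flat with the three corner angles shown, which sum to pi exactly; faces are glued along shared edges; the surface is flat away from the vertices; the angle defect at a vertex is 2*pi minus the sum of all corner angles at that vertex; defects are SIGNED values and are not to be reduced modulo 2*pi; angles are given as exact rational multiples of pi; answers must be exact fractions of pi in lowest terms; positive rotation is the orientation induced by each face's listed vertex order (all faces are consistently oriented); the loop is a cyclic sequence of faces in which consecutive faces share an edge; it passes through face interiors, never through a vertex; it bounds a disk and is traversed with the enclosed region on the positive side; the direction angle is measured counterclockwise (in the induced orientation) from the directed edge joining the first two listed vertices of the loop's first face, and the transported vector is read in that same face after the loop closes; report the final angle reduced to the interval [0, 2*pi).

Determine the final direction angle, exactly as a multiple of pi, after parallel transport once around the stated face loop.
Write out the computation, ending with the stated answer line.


enclosed vertex P2: corner angles sum to (17/8)*pi, defect = 2*pi - (17/8)*pi = -pi/8
enclosed vertex P3: corner angles sum to (5/3)*pi, defect = 2*pi - (5/3)*pi = pi/3
summing the enclosed defects onto the initial angle, mod 2*pi in the induced orientation:
final angle = pi/4 + (5/24)*pi = (11/24)*pi (mod 2*pi)

Answer: final direction angle = (11/24)*pi


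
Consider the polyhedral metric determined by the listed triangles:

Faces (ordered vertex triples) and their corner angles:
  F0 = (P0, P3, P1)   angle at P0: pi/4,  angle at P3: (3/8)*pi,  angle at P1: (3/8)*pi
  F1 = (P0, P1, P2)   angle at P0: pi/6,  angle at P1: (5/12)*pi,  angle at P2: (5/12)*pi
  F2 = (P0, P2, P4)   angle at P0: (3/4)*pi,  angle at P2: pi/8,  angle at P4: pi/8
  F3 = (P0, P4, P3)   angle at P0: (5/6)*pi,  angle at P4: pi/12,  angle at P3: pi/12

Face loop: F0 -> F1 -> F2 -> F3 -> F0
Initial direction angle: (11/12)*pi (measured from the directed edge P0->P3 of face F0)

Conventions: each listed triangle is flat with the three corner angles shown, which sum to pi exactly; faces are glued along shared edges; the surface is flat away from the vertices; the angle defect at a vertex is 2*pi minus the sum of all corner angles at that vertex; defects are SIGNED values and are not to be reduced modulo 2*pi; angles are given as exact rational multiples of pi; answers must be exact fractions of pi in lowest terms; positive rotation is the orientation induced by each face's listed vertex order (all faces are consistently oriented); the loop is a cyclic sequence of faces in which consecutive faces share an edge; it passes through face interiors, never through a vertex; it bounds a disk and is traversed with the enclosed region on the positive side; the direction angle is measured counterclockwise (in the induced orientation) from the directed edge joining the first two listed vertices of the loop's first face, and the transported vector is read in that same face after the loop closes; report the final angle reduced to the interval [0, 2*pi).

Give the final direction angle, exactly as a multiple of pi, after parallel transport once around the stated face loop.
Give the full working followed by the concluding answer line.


enclosed vertex P0: corner angles sum to 2*pi, defect = 2*pi - 2*pi = 0
transport around the loop rotates by the sum of enclosed defects; add to the initial angle mod 2*pi
final angle = (11/12)*pi + 0 = (11/12)*pi (mod 2*pi)

Answer: final direction angle = (11/12)*pi


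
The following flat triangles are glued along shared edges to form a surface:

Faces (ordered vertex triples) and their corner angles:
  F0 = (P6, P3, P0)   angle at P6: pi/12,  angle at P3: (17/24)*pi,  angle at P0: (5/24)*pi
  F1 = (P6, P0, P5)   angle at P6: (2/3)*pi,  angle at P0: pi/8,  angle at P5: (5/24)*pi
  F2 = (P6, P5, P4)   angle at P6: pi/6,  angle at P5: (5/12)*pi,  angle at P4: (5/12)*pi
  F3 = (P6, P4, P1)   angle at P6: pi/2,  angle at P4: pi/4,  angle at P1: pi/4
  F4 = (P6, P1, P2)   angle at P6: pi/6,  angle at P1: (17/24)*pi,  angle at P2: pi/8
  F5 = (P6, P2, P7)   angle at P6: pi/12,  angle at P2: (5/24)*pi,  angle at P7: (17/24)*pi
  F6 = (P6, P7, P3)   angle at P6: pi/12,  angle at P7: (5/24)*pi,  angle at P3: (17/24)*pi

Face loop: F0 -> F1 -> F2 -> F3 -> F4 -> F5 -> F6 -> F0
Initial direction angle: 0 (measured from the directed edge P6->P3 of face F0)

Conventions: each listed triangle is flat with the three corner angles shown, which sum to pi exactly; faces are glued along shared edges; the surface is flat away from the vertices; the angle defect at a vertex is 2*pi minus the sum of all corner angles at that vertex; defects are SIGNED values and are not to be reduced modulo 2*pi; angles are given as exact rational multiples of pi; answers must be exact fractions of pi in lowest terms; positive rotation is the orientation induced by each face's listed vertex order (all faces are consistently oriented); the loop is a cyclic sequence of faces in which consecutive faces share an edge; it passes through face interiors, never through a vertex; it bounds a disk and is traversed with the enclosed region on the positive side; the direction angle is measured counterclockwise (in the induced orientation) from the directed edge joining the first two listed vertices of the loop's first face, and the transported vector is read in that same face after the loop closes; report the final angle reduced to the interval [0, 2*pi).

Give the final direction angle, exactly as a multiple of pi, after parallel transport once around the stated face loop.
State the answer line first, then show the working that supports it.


Answer: final direction angle = pi/4

enclosed vertex P6: corner angles sum to (7/4)*pi, defect = 2*pi - (7/4)*pi = pi/4
adding the enclosed defects to the starting angle (mod 2*pi, induced orientation) gives the holonomy
final angle = 0 + pi/4 = pi/4 (mod 2*pi)


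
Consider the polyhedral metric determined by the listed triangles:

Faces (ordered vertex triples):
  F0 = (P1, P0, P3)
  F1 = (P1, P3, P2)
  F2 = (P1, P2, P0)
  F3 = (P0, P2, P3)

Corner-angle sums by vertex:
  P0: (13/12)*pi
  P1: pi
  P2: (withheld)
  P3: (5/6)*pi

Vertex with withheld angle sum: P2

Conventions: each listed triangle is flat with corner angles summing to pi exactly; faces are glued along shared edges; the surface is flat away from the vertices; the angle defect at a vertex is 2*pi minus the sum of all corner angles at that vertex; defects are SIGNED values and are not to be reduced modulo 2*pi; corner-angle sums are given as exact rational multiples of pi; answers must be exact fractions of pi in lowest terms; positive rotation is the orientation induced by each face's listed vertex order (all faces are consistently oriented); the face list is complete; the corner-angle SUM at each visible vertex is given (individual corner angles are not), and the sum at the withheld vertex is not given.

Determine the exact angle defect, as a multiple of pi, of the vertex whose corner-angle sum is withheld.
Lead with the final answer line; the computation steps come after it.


Answer: defect(P2) = (11/12)*pi

V = 4, E = 6, F = 4; chi = V - E + F = 2
Gauss-Bonnet: total defect = 2*pi*chi = 4*pi; visible defects sum to (37/12)*pi


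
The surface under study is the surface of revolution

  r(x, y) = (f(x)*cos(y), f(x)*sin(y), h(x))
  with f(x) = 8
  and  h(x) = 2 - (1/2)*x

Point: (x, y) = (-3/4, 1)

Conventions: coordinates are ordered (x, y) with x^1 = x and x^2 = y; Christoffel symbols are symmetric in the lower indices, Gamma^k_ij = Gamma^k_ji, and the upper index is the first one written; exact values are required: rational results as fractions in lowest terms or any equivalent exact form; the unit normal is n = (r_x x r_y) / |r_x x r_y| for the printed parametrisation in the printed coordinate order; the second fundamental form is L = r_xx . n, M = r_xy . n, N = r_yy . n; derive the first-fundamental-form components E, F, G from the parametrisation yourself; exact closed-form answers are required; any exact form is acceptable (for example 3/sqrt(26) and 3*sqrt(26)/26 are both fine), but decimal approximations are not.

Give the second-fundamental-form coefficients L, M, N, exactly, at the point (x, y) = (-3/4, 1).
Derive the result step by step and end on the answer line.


f = 8, f' = 0, f'' = 0, h' = -1/2, h'' = 0
E = 1/4, F = 0, G = 64; answer radicand W^2 = 1/4
unnormalised second-form numerators: l = 0, m = 0, n = -4; L = l/sqrt(1/4), and similarly M = m/sqrt(W^2), N = n/sqrt(W^2)

Answer: L = 0, M = 0, N = -8


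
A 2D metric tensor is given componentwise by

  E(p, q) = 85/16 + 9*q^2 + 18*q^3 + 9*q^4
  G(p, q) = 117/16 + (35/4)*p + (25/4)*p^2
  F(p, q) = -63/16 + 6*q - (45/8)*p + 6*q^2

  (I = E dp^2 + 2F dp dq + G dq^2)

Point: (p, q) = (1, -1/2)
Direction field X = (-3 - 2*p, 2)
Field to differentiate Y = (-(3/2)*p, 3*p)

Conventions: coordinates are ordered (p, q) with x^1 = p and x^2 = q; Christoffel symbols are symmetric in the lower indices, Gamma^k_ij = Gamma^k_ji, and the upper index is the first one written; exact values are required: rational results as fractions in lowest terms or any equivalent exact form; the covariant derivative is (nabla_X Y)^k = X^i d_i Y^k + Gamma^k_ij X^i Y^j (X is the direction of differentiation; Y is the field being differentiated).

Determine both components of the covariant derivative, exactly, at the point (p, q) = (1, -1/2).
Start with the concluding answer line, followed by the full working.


Answer: (nabla_X Y)^p = -672345/1486, (nabla_X Y)^q = -188355/743

E = 47/8, F = -177/16, G = 357/16 at the point
E_p = 0, E_q = 0, F_p = -45/8, F_q = 0, G_p = 85/4, G_q = 0
EG - F^2 = 2229/256;  g^inv = (256/2229) * [[357/16, 177/16], [177/16, 47/8]]
first-kind symbols [ij,l] = (1/2)(d_i g_jl + d_j g_il - d_l g_ij): [pp,p] = E_p/2 = 0, [pp,q] = F_p - E_q/2 = -45/8, [pq,p] = E_q/2 = 0, [pq,q] = G_p/2 = 85/8, [qq,p] = F_q - G_p/2 = -85/8, [qq,q] = G_q/2 = 0
Gamma^p_ij = (G*[ij,p] - F*[ij,q])/(EG - F^2), Gamma^q_ij = (E*[ij,q] - F*[ij,p])/(EG - F^2)
Gamma_ppp = -5310/743, Gamma_ppq = 10030/743, Gamma_pqq = -20230/743, Gamma_qpp = -2820/743, Gamma_qpq = 15980/2229, Gamma_qqq = -10030/743
X = (-5, 2), Y = (-3/2, 3) at the point


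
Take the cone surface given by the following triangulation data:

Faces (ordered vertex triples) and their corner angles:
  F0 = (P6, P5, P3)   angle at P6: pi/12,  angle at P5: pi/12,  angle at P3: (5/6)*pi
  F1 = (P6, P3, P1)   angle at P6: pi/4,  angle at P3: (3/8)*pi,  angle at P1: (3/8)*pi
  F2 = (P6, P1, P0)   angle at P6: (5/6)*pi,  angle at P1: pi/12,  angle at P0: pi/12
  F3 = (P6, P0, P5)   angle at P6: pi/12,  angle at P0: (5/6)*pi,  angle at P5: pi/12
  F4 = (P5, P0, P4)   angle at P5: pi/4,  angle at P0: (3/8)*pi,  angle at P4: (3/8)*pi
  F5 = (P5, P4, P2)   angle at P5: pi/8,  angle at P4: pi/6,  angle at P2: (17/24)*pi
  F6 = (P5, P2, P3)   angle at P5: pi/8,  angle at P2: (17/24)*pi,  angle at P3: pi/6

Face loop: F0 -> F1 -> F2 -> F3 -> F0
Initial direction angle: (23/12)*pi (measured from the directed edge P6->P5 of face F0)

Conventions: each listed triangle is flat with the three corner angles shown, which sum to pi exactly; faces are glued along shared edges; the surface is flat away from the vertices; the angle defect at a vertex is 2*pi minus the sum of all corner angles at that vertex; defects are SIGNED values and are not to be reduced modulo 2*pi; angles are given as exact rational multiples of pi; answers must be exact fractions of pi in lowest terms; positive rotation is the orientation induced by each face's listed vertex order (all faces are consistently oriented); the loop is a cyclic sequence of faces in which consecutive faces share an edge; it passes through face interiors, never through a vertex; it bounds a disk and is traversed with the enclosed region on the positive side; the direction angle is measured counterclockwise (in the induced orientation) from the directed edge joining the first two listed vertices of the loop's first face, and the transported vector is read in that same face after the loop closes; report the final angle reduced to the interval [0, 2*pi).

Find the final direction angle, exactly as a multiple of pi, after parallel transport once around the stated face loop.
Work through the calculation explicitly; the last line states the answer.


enclosed vertex P6: corner angles sum to (5/4)*pi, defect = 2*pi - (5/4)*pi = (3/4)*pi
the rotation equals the total enclosed defect, so the final angle is initial + defects (mod 2*pi)
final angle = (23/12)*pi + (3/4)*pi = (2/3)*pi (mod 2*pi)

Answer: final direction angle = (2/3)*pi


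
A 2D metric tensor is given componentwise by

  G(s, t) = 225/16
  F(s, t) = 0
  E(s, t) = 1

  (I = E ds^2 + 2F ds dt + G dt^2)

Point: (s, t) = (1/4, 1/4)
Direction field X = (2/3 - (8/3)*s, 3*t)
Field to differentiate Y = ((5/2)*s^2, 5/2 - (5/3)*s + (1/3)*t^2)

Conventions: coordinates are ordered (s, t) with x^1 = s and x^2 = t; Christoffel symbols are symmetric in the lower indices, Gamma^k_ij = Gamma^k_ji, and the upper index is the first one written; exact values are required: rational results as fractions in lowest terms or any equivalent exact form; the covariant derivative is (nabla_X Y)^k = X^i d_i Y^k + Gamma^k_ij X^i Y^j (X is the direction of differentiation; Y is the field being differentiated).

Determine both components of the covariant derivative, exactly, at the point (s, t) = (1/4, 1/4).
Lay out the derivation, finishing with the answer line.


E = 1, F = 0, G = 225/16 at the point
E_s = 0, E_t = 0, F_s = 0, F_t = 0, G_s = 0, G_t = 0
EG - F^2 = 225/16;  g^inv = (16/225) * [[225/16, 0], [0, 1]]
first-kind symbols [ij,l] = (1/2)(d_i g_jl + d_j g_il - d_l g_ij): [ss,s] = E_s/2 = 0, [ss,t] = F_s - E_t/2 = 0, [st,s] = E_t/2 = 0, [st,t] = G_s/2 = 0, [tt,s] = F_t - G_s/2 = 0, [tt,t] = G_t/2 = 0
Gamma^s_ij = (G*[ij,s] - F*[ij,t])/(EG - F^2), Gamma^t_ij = (E*[ij,t] - F*[ij,s])/(EG - F^2)
Gamma_sss = 0, Gamma_sst = 0, Gamma_stt = 0, Gamma_tss = 0, Gamma_tst = 0, Gamma_ttt = 0
X = (0, 3/4), Y = (5/32, 101/48) at the point

Answer: (nabla_X Y)^s = 0, (nabla_X Y)^t = 1/8


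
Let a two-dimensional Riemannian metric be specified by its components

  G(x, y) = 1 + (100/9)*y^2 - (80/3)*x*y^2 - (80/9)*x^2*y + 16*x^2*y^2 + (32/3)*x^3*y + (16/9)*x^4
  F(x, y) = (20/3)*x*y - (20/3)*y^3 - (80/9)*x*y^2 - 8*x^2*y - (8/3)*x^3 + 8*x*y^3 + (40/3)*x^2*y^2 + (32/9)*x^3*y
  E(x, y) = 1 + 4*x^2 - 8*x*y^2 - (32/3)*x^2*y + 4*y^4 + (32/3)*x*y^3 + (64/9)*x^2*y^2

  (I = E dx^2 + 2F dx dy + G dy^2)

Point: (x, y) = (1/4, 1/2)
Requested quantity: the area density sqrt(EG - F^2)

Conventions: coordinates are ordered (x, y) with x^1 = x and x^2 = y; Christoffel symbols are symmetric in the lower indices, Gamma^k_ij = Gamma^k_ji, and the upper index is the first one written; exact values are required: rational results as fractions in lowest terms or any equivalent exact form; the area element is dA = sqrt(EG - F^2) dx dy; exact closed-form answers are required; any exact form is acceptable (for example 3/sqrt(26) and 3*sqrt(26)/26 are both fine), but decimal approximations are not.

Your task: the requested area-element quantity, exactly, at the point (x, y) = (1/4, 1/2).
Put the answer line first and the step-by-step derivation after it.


Answer: sqrt(EG - F^2) = sqrt(329)/12

E = 10/9, F = -13/36, G = 313/144; EG - F^2 = 329/144


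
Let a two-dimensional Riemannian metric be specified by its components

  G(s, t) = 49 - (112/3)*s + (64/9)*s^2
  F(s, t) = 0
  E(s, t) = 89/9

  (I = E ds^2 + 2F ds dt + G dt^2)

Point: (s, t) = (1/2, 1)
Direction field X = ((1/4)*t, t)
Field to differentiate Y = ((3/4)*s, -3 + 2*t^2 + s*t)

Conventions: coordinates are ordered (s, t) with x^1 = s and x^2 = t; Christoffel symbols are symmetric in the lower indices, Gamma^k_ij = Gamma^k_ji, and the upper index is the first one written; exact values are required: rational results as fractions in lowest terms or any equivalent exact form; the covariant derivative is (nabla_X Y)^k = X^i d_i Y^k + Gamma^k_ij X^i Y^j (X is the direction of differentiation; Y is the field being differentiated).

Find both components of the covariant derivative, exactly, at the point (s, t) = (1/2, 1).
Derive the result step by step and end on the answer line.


E = 89/9, F = 0, G = 289/9 at the point
E_s = 0, E_t = 0, F_s = 0, F_t = 0, G_s = -272/9, G_t = 0
EG - F^2 = 25721/81;  g^inv = (81/25721) * [[289/9, 0], [0, 89/9]]
first-kind symbols [ij,l] = (1/2)(d_i g_jl + d_j g_il - d_l g_ij): [ss,s] = E_s/2 = 0, [ss,t] = F_s - E_t/2 = 0, [st,s] = E_t/2 = 0, [st,t] = G_s/2 = -136/9, [tt,s] = F_t - G_s/2 = 136/9, [tt,t] = G_t/2 = 0
Gamma^s_ij = (G*[ij,s] - F*[ij,t])/(EG - F^2), Gamma^t_ij = (E*[ij,t] - F*[ij,s])/(EG - F^2)
Gamma_sss = 0, Gamma_sst = 0, Gamma_stt = 136/89, Gamma_tss = 0, Gamma_tst = -8/17, Gamma_ttt = 0
X = (1/4, 1), Y = (3/8, -1/2) at the point

Answer: (nabla_X Y)^s = -821/1424, (nabla_X Y)^t = 315/68


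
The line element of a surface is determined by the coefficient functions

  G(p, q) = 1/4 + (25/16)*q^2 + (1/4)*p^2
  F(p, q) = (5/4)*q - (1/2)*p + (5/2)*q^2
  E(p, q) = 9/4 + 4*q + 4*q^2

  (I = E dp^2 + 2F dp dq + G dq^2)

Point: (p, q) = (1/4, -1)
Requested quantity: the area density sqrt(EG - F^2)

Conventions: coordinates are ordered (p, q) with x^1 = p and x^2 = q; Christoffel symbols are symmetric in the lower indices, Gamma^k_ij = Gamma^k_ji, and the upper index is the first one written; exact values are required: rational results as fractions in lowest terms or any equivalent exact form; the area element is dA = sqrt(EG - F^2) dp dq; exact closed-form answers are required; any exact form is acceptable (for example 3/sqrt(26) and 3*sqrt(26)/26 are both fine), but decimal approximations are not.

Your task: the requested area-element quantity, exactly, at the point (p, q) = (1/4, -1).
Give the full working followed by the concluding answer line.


E = 9/4, F = 9/8, G = 117/64; EG - F^2 = 729/256

Answer: sqrt(EG - F^2) = 27/16


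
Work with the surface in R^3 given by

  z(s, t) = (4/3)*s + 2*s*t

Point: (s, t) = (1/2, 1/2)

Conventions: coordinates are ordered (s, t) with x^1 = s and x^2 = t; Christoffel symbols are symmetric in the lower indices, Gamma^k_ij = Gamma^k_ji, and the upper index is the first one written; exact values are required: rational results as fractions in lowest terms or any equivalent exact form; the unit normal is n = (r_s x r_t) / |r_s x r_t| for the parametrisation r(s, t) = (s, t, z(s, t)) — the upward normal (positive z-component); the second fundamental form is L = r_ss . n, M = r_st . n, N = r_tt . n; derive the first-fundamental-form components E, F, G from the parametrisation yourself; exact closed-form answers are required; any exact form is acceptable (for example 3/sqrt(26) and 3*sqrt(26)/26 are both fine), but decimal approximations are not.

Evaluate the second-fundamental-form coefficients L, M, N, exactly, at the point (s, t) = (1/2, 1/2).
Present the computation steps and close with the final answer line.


z_s = 7/3, z_t = 1, z_ss = 0, z_st = 2, z_tt = 0
E = 58/9, F = 7/3, G = 2; answer radicand W^2 = 67/9
unnormalised second-form numerators: l = 0, m = 2, n = 0; L = l/sqrt(67/9), and similarly M = m/sqrt(W^2), N = n/sqrt(W^2)

Answer: L = 0, M = 6*sqrt(67)/67, N = 0


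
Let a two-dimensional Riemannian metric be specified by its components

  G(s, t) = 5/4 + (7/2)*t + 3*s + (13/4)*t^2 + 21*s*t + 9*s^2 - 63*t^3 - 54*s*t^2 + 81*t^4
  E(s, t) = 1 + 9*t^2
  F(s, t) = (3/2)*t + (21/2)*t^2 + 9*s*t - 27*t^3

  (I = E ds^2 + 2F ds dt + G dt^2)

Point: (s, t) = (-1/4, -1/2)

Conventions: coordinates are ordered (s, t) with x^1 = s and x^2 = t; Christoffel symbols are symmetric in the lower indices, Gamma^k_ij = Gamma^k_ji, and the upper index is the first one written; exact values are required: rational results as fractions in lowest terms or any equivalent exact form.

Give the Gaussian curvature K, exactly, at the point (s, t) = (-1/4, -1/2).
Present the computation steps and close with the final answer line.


E = 13/4, F = 51/8, G = 305/16, EG - F^2 = 341/16 at the point
E_s = 0, E_t = -9, F_s = -9/2, F_t = -63/2, G_s = -51/2, G_t = -425/4
E_tt = 18, F_st = 9, G_ss = 18
Apply the Brioschi formula K = (det M1 - det M2)/(EG - F^2)^2 over the derivative matrices of E, F, G.
M1 = [[-E_tt/2 + F_st - G_ss/2, E_s/2, F_s - E_t/2], [F_t - G_s/2, E, F], [G_t/2, F, G]] = [[-9, 0, 0], [-75/4, 13/4, 51/8], [-425/8, 51/8, 305/16]]; det M1 = -3069/16
M2 = [[0, E_t/2, G_s/2], [E_t/2, E, F], [G_s/2, F, G]] = [[0, -9/2, -51/4], [-9/2, 13/4, 51/8], [-51/4, 51/8, 305/16]]; det M2 = -2925/16
det M1 - det M2 = -9; K = -9 / (341/16)^2 = -2304/116281

Answer: K = -2304/116281


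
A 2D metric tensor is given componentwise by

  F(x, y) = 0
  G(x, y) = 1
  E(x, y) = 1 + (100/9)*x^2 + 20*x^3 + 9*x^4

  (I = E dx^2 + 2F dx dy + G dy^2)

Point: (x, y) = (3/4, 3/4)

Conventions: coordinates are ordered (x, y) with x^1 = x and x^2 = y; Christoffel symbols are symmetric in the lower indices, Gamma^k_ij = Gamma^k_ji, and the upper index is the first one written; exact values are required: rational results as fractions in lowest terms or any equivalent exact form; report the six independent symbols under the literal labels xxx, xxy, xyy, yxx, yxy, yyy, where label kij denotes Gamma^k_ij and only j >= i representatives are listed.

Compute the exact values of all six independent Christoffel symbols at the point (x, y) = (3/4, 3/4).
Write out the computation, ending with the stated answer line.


E = 4745/256, F = 0, G = 1 at the point
E_x = 3149/48, E_y = 0, F_x = 0, F_y = 0, G_x = 0, G_y = 0
EG - F^2 = 4745/256;  g^inv = (256/4745) * [[1, 0], [0, 4745/256]]
first-kind symbols [ij,l] = (1/2)(d_i g_jl + d_j g_il - d_l g_ij): [xx,x] = E_x/2 = 3149/96, [xx,y] = F_x - E_y/2 = 0, [xy,x] = E_y/2 = 0, [xy,y] = G_x/2 = 0, [yy,x] = F_y - G_x/2 = 0, [yy,y] = G_y/2 = 0
Gamma^x_ij = (G*[ij,x] - F*[ij,y])/(EG - F^2), Gamma^y_ij = (E*[ij,y] - F*[ij,x])/(EG - F^2)

Answer: Gamma_xxx = 25192/14235, Gamma_xxy = 0, Gamma_xyy = 0, Gamma_yxx = 0, Gamma_yxy = 0, Gamma_yyy = 0


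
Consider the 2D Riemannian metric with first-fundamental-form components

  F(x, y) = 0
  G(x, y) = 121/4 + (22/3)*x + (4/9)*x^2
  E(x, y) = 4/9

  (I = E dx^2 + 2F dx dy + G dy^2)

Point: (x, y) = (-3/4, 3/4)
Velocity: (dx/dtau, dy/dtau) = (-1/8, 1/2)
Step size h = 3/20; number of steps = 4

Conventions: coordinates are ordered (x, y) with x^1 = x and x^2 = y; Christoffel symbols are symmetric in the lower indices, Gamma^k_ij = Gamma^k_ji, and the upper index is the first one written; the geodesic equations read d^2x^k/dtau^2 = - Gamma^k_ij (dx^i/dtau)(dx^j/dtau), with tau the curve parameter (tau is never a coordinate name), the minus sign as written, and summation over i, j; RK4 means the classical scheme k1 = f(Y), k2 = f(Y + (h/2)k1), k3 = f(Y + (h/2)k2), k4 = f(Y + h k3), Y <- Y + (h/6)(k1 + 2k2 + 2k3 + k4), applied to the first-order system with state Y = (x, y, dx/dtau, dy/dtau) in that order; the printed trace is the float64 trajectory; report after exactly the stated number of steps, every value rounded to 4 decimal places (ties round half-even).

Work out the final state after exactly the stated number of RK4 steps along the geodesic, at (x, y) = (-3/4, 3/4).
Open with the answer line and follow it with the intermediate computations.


Answer: x = -0.4916, y = 1.0442, dx/dtau = 0.9679, dy/dtau = 0.4672

f(Y) = (dx/dtau, dy/dtau, -Gamma^x_ij Y'^i Y'^j, -Gamma^y_ij Y'^i Y'^j) with the Gammas evaluated at the stage position; h = 0.150000; intermediate values shown to 6 dp
step 0: x = -0.7500, y = 0.7500, dx/dtau = -0.1250, dy/dtau = 0.5000
step 1:
  k1: at (x, y) = (-0.750000, 0.750000), (dx/dtau, dy/dtau) = (-0.125000, 0.500000); Gamma_xxx = 0.000000, Gamma_xxy = 0.000000, Gamma_xyy = -7.500000, Gamma_yxx = 0.000000, Gamma_yxy = 0.133333, Gamma_yyy = 0.000000; k1 = (-0.125000, 0.500000, 1.875000, 0.016667)
  k2: at (x, y) = (-0.759375, 0.787500), (dx/dtau, dy/dtau) = (0.015625, 0.501250); Gamma_xxx = 0.000000, Gamma_xxy = 0.000000, Gamma_xyy = -7.490625, Gamma_yxx = 0.000000, Gamma_yxy = 0.133500, Gamma_yyy = 0.000000; k2 = (0.015625, 0.501250, 1.882031, -0.002091)
  k3: at (x, y) = (-0.748828, 0.787594), (dx/dtau, dy/dtau) = (0.016152, 0.499843); Gamma_xxx = 0.000000, Gamma_xxy = 0.000000, Gamma_xyy = -7.501172, Gamma_yxx = 0.000000, Gamma_yxy = 0.133313, Gamma_yyy = 0.000000; k3 = (0.016152, 0.499843, 1.874117, -0.002153)
  k4: at (x, y) = (-0.747577, 0.824976), (dx/dtau, dy/dtau) = (0.156118, 0.499677); Gamma_xxx = 0.000000, Gamma_xxy = 0.000000, Gamma_xyy = -7.502423, Gamma_yxx = 0.000000, Gamma_yxy = 0.133290, Gamma_yyy = 0.000000; k4 = (0.156118, 0.499677, 1.873184, -0.020796)
  Y <- Y + (h/6)(k1 + 2k2 + 2k3 + k4): x = -0.7476, y = 0.8250, dx/dtau = 0.1565, dy/dtau = 0.4997
step 2:
  k1: at (x, y) = (-0.747633, 0.825047), (dx/dtau, dy/dtau) = (0.156512, 0.499685); Gamma_xxx = 0.000000, Gamma_xxy = 0.000000, Gamma_xyy = -7.502367, Gamma_yxx = 0.000000, Gamma_yxy = 0.133291, Gamma_yyy = 0.000000; k1 = (0.156512, 0.499685, 1.873226, -0.020849)
  k2: at (x, y) = (-0.735895, 0.862523), (dx/dtau, dy/dtau) = (0.297004, 0.498121); Gamma_xxx = 0.000000, Gamma_xxy = 0.000000, Gamma_xyy = -7.514105, Gamma_yxx = 0.000000, Gamma_yxy = 0.133083, Gamma_yyy = 0.000000; k2 = (0.297004, 0.498121, 1.864433, -0.039378)
  k3: at (x, y) = (-0.725358, 0.862406), (dx/dtau, dy/dtau) = (0.296345, 0.496731); Gamma_xxx = 0.000000, Gamma_xxy = 0.000000, Gamma_xyy = -7.524642, Gamma_yxx = 0.000000, Gamma_yxy = 0.132897, Gamma_yyy = 0.000000; k3 = (0.296345, 0.496731, 1.856645, -0.039126)
  k4: at (x, y) = (-0.703182, 0.899556), (dx/dtau, dy/dtau) = (0.435009, 0.493816); Gamma_xxx = 0.000000, Gamma_xxy = 0.000000, Gamma_xyy = -7.546818, Gamma_yxx = 0.000000, Gamma_yxy = 0.132506, Gamma_yyy = 0.000000; k4 = (0.435009, 0.493816, 1.840322, -0.056928)
  Y <- Y + (h/6)(k1 + 2k2 + 2k3 + k4): x = -0.7032, y = 0.8996, dx/dtau = 0.4354, dy/dtau = 0.4938
step 3:
  k1: at (x, y) = (-0.703178, 0.899627), (dx/dtau, dy/dtau) = (0.435405, 0.493815); Gamma_xxx = 0.000000, Gamma_xxy = 0.000000, Gamma_xyy = -7.546822, Gamma_yxx = 0.000000, Gamma_yxy = 0.132506, Gamma_yyy = 0.000000; k1 = (0.435405, 0.493815, 1.840317, -0.056980)
  k2: at (x, y) = (-0.670522, 0.936663), (dx/dtau, dy/dtau) = (0.573428, 0.489541); Gamma_xxx = 0.000000, Gamma_xxy = 0.000000, Gamma_xyy = -7.579478, Gamma_yxx = 0.000000, Gamma_yxy = 0.131935, Gamma_yyy = 0.000000; k2 = (0.573428, 0.489541, 1.816428, -0.074073)
  k3: at (x, y) = (-0.660171, 0.936342), (dx/dtau, dy/dtau) = (0.571637, 0.488260); Gamma_xxx = 0.000000, Gamma_xxy = 0.000000, Gamma_xyy = -7.589829, Gamma_yxx = 0.000000, Gamma_yxy = 0.131755, Gamma_yyy = 0.000000; k3 = (0.571637, 0.488260, 1.809395, -0.073548)
  k4: at (x, y) = (-0.617432, 0.972866), (dx/dtau, dy/dtau) = (0.706814, 0.482783); Gamma_xxx = 0.000000, Gamma_xxy = 0.000000, Gamma_xyy = -7.632568, Gamma_yxx = 0.000000, Gamma_yxy = 0.131018, Gamma_yyy = 0.000000; k4 = (0.706814, 0.482783, 1.778993, -0.089416)
  Y <- Y + (h/6)(k1 + 2k2 + 2k3 + k4): x = -0.6174, y = 0.9729, dx/dtau = 0.7072, dy/dtau = 0.4828
step 4:
  k1: at (x, y) = (-0.617369, 0.972932), (dx/dtau, dy/dtau) = (0.707179, 0.482774); Gamma_xxx = 0.000000, Gamma_xxy = 0.000000, Gamma_xyy = -7.632631, Gamma_yxx = 0.000000, Gamma_yxy = 0.131016, Gamma_yyy = 0.000000; k1 = (0.707179, 0.482774, 1.778943, -0.089460)
  k2: at (x, y) = (-0.564331, 1.009140), (dx/dtau, dy/dtau) = (0.840599, 0.476065); Gamma_xxx = 0.000000, Gamma_xxy = 0.000000, Gamma_xyy = -7.685669, Gamma_yxx = 0.000000, Gamma_yxy = 0.130112, Gamma_yyy = 0.000000; k2 = (0.840599, 0.476065, 1.741861, -0.104137)
  k3: at (x, y) = (-0.554324, 1.008637), (dx/dtau, dy/dtau) = (0.837818, 0.474964); Gamma_xxx = 0.000000, Gamma_xxy = 0.000000, Gamma_xyy = -7.695676, Gamma_yxx = 0.000000, Gamma_yxy = 0.129943, Gamma_yyy = 0.000000; k3 = (0.837818, 0.474964, 1.736072, -0.103417)
  k4: at (x, y) = (-0.491696, 1.044176), (dx/dtau, dy/dtau) = (0.967589, 0.467261); Gamma_xxx = 0.000000, Gamma_xxy = 0.000000, Gamma_xyy = -7.758304, Gamma_yxx = 0.000000, Gamma_yxy = 0.128894, Gamma_yyy = 0.000000; k4 = (0.967589, 0.467261, 1.693896, -0.116551)
  Y <- Y + (h/6)(k1 + 2k2 + 2k3 + k4): x = -0.4916, y = 1.0442, dx/dtau = 0.9679, dy/dtau = 0.4672
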